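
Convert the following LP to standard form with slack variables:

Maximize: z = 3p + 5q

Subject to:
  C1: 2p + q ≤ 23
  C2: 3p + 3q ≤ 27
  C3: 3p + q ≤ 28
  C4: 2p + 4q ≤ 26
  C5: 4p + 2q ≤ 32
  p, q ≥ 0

max z = 3p + 5q

s.t.
  2p + q + s1 = 23
  3p + 3q + s2 = 27
  3p + q + s3 = 28
  2p + 4q + s4 = 26
  4p + 2q + s5 = 32
  p, q, s1, s2, s3, s4, s5 ≥ 0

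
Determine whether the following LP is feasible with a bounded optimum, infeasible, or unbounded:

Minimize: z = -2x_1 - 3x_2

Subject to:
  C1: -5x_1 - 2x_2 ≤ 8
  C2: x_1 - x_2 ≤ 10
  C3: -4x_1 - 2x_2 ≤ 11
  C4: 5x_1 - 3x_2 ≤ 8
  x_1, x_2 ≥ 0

Unbounded (objective can decrease without bound)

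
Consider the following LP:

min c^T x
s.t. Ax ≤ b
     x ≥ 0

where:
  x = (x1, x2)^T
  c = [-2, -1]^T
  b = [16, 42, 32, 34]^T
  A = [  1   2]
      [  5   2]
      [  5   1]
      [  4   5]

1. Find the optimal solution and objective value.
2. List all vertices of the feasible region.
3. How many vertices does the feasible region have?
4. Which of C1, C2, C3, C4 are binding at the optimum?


1. x1 = 6, x2 = 2, z = -14
2. (0, 0), (6.4, 0), (6, 2), (0, 6.8)
3. 4
4. C3, C4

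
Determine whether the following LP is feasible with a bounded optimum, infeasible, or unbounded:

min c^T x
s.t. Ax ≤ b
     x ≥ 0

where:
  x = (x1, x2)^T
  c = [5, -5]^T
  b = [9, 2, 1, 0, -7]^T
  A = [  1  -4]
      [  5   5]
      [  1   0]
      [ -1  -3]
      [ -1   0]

Infeasible (no feasible solution exists)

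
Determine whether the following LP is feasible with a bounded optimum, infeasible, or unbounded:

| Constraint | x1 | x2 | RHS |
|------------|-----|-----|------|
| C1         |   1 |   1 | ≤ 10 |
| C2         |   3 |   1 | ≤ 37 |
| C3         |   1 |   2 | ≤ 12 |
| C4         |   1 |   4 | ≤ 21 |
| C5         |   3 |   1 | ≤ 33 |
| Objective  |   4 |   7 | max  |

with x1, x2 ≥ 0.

Feasible with a bounded optimal solution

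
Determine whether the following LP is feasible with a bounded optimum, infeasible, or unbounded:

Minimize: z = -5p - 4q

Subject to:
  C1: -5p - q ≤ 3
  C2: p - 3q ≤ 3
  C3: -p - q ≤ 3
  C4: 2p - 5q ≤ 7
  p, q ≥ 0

Unbounded (objective can decrease without bound)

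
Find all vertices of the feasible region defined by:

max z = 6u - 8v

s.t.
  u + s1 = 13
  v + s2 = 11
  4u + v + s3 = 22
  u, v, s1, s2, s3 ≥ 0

(0, 0), (5.5, 0), (2.75, 11), (0, 11)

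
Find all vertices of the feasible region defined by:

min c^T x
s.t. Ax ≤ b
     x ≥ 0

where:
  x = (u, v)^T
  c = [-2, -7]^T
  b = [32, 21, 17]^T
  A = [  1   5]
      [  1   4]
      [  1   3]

(0, 0), (17, 0), (5, 4), (0, 5.25)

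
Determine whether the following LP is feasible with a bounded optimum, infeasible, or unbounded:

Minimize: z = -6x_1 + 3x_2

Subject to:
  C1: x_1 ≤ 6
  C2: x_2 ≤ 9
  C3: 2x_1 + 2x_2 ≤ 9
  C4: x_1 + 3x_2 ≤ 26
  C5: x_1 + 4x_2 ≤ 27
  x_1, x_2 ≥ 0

Feasible with a bounded optimal solution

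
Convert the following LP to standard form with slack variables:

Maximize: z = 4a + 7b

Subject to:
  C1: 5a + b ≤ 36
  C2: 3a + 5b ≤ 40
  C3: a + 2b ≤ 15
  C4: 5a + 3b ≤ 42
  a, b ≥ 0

max z = 4a + 7b

s.t.
  5a + b + s1 = 36
  3a + 5b + s2 = 40
  a + 2b + s3 = 15
  5a + 3b + s4 = 42
  a, b, s1, s2, s3, s4 ≥ 0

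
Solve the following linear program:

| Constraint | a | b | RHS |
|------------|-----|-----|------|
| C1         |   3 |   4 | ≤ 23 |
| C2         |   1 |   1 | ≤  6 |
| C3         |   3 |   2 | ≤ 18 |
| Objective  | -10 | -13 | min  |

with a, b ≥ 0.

Evaluate the objective at each vertex of the feasible region:
  z(0, 0) = 0
  z(6, 0) = -60
  z(1, 5) = -75  ←
  z(0, 5.75) = -74.75
The minimum is at a = 1, b = 5.

a = 1, b = 5, z = -75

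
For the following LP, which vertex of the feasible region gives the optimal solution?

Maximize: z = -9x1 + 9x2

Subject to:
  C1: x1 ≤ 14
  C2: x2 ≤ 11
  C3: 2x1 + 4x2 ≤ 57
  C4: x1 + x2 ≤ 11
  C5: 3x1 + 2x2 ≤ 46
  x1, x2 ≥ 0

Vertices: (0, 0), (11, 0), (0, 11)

Evaluate the objective at each vertex of the feasible region:
  z(0, 0) = 0
  z(11, 0) = -99
  z(0, 11) = 99  ←
The maximum is at x1 = 0, x2 = 11.

(0, 11)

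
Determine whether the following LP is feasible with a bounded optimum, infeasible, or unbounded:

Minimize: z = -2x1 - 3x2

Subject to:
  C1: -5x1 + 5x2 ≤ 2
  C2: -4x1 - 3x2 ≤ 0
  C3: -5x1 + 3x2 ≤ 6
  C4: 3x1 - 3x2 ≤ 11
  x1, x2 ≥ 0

Unbounded (objective can decrease without bound)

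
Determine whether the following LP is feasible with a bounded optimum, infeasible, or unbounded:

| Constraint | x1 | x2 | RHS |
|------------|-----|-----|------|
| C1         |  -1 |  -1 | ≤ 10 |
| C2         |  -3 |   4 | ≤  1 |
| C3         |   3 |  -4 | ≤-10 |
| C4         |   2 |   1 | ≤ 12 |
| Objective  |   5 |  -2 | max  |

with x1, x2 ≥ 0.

Infeasible (no feasible solution exists)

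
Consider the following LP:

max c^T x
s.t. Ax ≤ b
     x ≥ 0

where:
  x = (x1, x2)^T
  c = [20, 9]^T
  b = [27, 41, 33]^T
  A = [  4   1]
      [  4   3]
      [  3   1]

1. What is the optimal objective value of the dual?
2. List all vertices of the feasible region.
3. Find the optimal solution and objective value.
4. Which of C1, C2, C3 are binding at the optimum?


1. 163
2. (0, 0), (6.75, 0), (5, 7), (0, 13.67)
3. x1 = 5, x2 = 7, z = 163
4. C1, C2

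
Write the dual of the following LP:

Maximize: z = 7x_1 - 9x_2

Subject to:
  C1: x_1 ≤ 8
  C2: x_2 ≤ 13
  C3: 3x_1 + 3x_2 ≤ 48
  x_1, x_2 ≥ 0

Primal max cᵀx s.t. Ax ≤ b, x ≥ 0  →  Dual min bᵀy s.t. Aᵀy ≥ c, y ≥ 0.

Minimize: z = 8y1 + 13y2 + 48y3

Subject to:
  y1 + 3y3 ≥ 7
  y2 + 3y3 ≥ -9
  y1, y2, y3 ≥ 0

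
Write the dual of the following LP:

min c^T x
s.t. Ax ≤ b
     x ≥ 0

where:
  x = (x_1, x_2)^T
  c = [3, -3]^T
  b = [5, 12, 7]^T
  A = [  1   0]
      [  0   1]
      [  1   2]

Primal min cᵀx s.t. Ax ≤ b, x ≥ 0  →  Dual max −bᵀy s.t. Aᵀy ≥ −c, y ≥ 0.

Maximize: z = -5y1 - 12y2 - 7y3

Subject to:
  y1 + y3 ≥ -3
  y2 + 2y3 ≥ 3
  y1, y2, y3 ≥ 0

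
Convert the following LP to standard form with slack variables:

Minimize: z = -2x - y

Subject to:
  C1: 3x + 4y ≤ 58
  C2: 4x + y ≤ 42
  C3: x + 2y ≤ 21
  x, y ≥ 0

min z = -2x - y

s.t.
  3x + 4y + s1 = 58
  4x + y + s2 = 42
  x + 2y + s3 = 21
  x, y, s1, s2, s3 ≥ 0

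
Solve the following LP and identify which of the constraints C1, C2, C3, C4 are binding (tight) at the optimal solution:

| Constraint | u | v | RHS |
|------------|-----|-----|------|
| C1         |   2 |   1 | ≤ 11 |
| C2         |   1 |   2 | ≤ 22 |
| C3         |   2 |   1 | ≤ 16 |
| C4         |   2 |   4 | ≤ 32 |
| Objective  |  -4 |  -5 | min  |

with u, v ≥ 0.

At u = 2, v = 7, compute slack b - a·x for each constraint:
  C1: 11 − 11 = 0  (binding)
  C2: 22 − 16 = 6  (slack)
  C3: 16 − 11 = 5  (slack)
  C4: 32 − 32 = 0  (binding)

Optimal: u = 2, v = 7
Binding: C1, C4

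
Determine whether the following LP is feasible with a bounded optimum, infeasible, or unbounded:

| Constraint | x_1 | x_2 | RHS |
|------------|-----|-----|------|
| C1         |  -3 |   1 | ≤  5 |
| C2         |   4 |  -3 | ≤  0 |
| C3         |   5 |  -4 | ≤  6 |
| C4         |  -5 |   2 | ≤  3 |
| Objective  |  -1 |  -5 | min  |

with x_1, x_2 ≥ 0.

Unbounded (objective can decrease without bound)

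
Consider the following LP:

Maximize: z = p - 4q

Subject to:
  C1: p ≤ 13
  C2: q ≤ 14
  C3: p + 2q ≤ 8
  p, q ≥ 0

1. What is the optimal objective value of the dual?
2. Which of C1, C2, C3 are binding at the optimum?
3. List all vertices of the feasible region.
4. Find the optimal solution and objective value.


1. 8
2. C3
3. (0, 0), (8, 0), (0, 4)
4. p = 8, q = 0, z = 8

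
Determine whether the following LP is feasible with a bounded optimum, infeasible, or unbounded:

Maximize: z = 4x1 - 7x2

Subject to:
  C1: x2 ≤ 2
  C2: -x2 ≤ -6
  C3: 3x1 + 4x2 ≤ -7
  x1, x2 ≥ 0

Infeasible (no feasible solution exists)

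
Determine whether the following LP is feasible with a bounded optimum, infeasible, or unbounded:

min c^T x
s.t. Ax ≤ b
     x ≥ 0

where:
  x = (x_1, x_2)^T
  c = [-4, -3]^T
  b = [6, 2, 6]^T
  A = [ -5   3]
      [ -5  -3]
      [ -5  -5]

Unbounded (objective can decrease without bound)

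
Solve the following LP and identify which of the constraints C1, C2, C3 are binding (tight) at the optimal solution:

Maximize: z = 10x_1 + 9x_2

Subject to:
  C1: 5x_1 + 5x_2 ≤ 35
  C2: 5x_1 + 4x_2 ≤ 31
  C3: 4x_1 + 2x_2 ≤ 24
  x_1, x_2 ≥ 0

At x_1 = 3, x_2 = 4, compute slack b - a·x for each constraint:
  C1: 35 − 35 = 0  (binding)
  C2: 31 − 31 = 0  (binding)
  C3: 24 − 20 = 4  (slack)

Optimal: x_1 = 3, x_2 = 4
Binding: C1, C2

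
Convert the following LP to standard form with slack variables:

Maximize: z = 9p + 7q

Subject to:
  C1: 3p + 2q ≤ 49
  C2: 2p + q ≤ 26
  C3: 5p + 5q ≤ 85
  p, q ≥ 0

max z = 9p + 7q

s.t.
  3p + 2q + s1 = 49
  2p + q + s2 = 26
  5p + 5q + s3 = 85
  p, q, s1, s2, s3 ≥ 0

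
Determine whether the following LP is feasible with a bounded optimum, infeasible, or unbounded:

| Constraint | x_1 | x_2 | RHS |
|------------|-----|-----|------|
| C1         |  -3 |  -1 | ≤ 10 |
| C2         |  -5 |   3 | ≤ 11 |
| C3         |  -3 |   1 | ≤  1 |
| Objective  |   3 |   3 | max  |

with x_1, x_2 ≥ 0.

Unbounded (objective can increase without bound)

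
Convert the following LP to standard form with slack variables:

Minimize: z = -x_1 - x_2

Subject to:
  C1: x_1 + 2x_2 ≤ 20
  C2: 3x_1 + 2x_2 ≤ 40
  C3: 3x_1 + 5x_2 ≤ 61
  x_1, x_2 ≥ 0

min z = -x_1 - x_2

s.t.
  x_1 + 2x_2 + s1 = 20
  3x_1 + 2x_2 + s2 = 40
  3x_1 + 5x_2 + s3 = 61
  x_1, x_2, s1, s2, s3 ≥ 0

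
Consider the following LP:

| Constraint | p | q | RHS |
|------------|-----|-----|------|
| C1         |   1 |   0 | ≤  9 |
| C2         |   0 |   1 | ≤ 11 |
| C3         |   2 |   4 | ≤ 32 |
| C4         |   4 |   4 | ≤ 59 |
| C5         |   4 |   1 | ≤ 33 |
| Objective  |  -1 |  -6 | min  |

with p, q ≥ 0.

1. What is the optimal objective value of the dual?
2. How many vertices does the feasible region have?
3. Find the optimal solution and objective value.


1. -48
2. 4
3. p = 0, q = 8, z = -48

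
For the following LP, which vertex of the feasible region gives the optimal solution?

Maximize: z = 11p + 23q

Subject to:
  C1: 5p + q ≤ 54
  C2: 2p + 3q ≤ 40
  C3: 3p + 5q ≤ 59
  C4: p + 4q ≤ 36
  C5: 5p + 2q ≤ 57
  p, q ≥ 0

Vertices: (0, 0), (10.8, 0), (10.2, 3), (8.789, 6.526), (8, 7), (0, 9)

Evaluate the objective at each vertex of the feasible region:
  z(0, 0) = 0
  z(10.8, 0) = 118.8
  z(10.2, 3) = 181.2
  z(8.789, 6.526) = 246.8
  z(8, 7) = 249  ←
  z(0, 9) = 207
The maximum is at p = 8, q = 7.

(8, 7)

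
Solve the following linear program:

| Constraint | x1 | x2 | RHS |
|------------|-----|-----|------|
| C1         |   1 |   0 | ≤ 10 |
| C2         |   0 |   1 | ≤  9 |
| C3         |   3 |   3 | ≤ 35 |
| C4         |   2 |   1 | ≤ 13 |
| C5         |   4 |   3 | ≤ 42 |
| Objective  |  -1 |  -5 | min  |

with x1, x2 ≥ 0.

Evaluate the objective at each vertex of the feasible region:
  z(0, 0) = 0
  z(6.5, 0) = -6.5
  z(2, 9) = -47  ←
  z(0, 9) = -45
The minimum is at x1 = 2, x2 = 9.

x1 = 2, x2 = 9, z = -47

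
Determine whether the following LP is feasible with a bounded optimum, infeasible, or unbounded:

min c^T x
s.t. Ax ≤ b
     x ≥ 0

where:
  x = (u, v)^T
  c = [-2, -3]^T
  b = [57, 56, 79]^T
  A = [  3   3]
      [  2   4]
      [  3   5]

Feasible with a bounded optimal solution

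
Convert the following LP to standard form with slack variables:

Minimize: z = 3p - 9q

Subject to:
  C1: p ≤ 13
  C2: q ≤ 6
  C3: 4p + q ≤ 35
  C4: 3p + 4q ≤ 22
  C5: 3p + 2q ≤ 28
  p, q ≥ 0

min z = 3p - 9q

s.t.
  p + s1 = 13
  q + s2 = 6
  4p + q + s3 = 35
  3p + 4q + s4 = 22
  3p + 2q + s5 = 28
  p, q, s1, s2, s3, s4, s5 ≥ 0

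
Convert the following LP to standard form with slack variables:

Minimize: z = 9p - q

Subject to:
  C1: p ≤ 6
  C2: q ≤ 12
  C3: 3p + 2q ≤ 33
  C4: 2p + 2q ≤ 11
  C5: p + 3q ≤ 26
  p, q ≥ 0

min z = 9p - q

s.t.
  p + s1 = 6
  q + s2 = 12
  3p + 2q + s3 = 33
  2p + 2q + s4 = 11
  p + 3q + s5 = 26
  p, q, s1, s2, s3, s4, s5 ≥ 0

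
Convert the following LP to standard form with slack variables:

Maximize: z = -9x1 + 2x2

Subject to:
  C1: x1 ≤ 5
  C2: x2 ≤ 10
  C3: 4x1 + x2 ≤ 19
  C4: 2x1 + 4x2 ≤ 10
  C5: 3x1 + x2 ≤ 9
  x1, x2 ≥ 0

max z = -9x1 + 2x2

s.t.
  x1 + s1 = 5
  x2 + s2 = 10
  4x1 + x2 + s3 = 19
  2x1 + 4x2 + s4 = 10
  3x1 + x2 + s5 = 9
  x1, x2, s1, s2, s3, s4, s5 ≥ 0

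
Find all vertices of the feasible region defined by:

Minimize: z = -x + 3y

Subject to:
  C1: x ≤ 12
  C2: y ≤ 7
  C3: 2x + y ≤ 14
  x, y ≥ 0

(0, 0), (7, 0), (3.5, 7), (0, 7)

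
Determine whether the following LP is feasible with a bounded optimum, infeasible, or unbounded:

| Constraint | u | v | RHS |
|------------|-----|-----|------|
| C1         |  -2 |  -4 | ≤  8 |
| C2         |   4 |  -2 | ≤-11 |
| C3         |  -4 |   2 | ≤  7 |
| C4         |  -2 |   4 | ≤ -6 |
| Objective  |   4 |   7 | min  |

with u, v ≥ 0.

Infeasible (no feasible solution exists)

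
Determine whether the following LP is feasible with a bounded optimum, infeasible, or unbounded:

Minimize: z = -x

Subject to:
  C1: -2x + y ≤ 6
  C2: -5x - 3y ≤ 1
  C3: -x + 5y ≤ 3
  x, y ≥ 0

Unbounded (objective can decrease without bound)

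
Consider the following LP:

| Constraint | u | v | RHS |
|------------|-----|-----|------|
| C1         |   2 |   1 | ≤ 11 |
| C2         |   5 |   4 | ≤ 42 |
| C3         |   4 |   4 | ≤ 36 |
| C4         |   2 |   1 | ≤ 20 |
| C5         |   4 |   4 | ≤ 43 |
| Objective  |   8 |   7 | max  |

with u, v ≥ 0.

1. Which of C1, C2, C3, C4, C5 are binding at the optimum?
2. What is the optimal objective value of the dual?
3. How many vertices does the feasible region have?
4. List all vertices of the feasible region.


1. C1, C3
2. 65
3. 4
4. (0, 0), (5.5, 0), (2, 7), (0, 9)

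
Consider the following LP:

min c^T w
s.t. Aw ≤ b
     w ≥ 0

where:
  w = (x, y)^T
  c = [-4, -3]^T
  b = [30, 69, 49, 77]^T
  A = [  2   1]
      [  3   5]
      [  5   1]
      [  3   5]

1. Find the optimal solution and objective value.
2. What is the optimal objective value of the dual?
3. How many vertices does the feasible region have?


1. x = 8, y = 9, z = -59
2. -59
3. 4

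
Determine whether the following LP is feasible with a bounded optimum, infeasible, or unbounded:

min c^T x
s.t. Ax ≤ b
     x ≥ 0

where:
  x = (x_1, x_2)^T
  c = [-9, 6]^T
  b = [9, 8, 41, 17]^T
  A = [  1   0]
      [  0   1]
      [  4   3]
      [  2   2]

Feasible with a bounded optimal solution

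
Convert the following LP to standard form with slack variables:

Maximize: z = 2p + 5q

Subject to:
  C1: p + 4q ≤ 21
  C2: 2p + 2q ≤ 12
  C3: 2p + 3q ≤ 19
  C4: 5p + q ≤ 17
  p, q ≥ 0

max z = 2p + 5q

s.t.
  p + 4q + s1 = 21
  2p + 2q + s2 = 12
  2p + 3q + s3 = 19
  5p + q + s4 = 17
  p, q, s1, s2, s3, s4 ≥ 0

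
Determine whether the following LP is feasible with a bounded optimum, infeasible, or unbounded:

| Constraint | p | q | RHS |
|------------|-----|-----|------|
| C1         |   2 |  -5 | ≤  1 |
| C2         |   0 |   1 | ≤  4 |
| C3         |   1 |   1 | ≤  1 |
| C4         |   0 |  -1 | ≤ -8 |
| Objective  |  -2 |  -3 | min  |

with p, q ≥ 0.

Infeasible (no feasible solution exists)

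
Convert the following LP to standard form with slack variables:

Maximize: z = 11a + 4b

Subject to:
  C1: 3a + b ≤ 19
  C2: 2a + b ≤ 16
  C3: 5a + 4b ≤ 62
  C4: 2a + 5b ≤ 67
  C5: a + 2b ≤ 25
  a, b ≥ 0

max z = 11a + 4b

s.t.
  3a + b + s1 = 19
  2a + b + s2 = 16
  5a + 4b + s3 = 62
  2a + 5b + s4 = 67
  a + 2b + s5 = 25
  a, b, s1, s2, s3, s4, s5 ≥ 0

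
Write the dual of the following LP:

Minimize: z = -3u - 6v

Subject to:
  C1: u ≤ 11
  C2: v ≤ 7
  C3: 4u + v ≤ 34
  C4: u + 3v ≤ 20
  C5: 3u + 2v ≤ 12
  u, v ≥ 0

Primal min cᵀx s.t. Ax ≤ b, x ≥ 0  →  Dual max −bᵀy s.t. Aᵀy ≥ −c, y ≥ 0.

Maximize: z = -11y1 - 7y2 - 34y3 - 20y4 - 12y5

Subject to:
  y1 + 4y3 + y4 + 3y5 ≥ 3
  y2 + y3 + 3y4 + 2y5 ≥ 6
  y1, y2, y3, y4, y5 ≥ 0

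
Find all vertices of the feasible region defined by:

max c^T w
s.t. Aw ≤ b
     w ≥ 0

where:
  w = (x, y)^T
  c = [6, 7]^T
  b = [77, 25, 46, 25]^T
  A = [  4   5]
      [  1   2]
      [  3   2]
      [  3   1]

(0, 0), (8.333, 0), (5, 10), (0, 12.5)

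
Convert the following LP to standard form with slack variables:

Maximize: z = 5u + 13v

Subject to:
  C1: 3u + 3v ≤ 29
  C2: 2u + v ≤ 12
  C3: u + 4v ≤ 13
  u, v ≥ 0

max z = 5u + 13v

s.t.
  3u + 3v + s1 = 29
  2u + v + s2 = 12
  u + 4v + s3 = 13
  u, v, s1, s2, s3 ≥ 0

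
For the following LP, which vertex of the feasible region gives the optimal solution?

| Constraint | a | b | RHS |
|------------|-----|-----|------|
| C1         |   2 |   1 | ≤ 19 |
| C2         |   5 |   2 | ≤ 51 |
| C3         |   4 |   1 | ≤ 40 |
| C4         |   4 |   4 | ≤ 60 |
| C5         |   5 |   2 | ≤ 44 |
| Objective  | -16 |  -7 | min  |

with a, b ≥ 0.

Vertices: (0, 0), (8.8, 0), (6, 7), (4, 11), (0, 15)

Evaluate the objective at each vertex of the feasible region:
  z(0, 0) = 0
  z(8.8, 0) = -140.8
  z(6, 7) = -145  ←
  z(4, 11) = -141
  z(0, 15) = -105
The minimum is at a = 6, b = 7.

(6, 7)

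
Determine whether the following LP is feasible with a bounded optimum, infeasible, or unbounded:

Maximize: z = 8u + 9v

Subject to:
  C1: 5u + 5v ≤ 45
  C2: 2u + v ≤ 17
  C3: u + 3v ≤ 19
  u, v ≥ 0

Feasible with a bounded optimal solution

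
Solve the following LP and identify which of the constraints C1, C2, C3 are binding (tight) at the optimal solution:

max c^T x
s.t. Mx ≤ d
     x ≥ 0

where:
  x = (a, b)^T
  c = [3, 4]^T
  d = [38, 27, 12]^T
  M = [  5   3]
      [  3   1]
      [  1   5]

At a = 7, b = 1, compute slack b - a·x for each constraint:
  C1: 38 − 38 = 0  (binding)
  C2: 27 − 22 = 5  (slack)
  C3: 12 − 12 = 0  (binding)

Optimal: a = 7, b = 1
Binding: C1, C3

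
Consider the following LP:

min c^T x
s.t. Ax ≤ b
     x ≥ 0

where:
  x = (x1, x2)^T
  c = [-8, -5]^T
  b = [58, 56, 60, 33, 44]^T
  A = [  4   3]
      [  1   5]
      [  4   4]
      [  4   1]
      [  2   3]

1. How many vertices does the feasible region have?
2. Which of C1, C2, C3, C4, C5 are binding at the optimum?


1. 5
2. C3, C4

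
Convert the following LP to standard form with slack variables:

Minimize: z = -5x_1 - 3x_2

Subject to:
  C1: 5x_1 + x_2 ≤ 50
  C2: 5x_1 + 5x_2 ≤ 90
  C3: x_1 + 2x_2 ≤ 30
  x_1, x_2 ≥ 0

min z = -5x_1 - 3x_2

s.t.
  5x_1 + x_2 + s1 = 50
  5x_1 + 5x_2 + s2 = 90
  x_1 + 2x_2 + s3 = 30
  x_1, x_2, s1, s2, s3 ≥ 0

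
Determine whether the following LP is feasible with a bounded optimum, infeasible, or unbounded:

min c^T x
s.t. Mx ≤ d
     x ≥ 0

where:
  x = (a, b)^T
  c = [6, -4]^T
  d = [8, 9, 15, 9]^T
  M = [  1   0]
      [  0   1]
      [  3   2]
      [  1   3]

Feasible with a bounded optimal solution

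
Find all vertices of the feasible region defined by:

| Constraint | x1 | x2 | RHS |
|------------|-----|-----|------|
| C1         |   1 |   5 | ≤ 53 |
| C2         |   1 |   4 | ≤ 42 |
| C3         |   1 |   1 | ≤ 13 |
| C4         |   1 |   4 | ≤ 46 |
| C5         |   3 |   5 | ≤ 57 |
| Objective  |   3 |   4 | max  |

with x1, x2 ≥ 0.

(0, 0), (13, 0), (4, 9), (2.571, 9.857), (0, 10.5)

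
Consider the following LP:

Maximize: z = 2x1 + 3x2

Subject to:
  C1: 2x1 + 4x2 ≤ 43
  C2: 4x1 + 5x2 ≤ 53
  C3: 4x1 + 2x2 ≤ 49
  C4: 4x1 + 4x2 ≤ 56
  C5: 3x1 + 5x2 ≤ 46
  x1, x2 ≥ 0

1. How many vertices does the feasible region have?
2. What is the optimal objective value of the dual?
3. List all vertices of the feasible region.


1. 5
2. 29
3. (0, 0), (12.25, 0), (11.58, 1.333), (7, 5), (0, 9.2)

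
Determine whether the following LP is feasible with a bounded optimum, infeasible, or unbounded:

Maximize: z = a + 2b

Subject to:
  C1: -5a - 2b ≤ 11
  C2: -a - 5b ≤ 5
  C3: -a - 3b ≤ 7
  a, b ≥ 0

Unbounded (objective can increase without bound)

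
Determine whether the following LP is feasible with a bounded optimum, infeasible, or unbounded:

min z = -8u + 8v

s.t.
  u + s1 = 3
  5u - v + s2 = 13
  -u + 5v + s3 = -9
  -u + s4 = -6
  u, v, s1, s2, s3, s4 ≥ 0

Infeasible (no feasible solution exists)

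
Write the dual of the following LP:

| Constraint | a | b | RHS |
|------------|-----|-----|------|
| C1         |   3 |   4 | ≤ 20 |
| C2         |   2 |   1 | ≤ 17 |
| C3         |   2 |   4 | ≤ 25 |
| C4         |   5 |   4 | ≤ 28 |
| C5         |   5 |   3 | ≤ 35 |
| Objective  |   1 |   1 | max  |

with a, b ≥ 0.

Primal max cᵀx s.t. Ax ≤ b, x ≥ 0  →  Dual min bᵀy s.t. Aᵀy ≥ c, y ≥ 0.

Minimize: z = 20y1 + 17y2 + 25y3 + 28y4 + 35y5

Subject to:
  3y1 + 2y2 + 2y3 + 5y4 + 5y5 ≥ 1
  4y1 + y2 + 4y3 + 4y4 + 3y5 ≥ 1
  y1, y2, y3, y4, y5 ≥ 0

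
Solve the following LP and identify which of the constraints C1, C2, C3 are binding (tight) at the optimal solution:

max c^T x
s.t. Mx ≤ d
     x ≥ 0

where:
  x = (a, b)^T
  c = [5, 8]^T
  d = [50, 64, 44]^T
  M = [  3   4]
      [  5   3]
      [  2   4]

At a = 6, b = 8, compute slack b - a·x for each constraint:
  C1: 50 − 50 = 0  (binding)
  C2: 64 − 54 = 10  (slack)
  C3: 44 − 44 = 0  (binding)

Optimal: a = 6, b = 8
Binding: C1, C3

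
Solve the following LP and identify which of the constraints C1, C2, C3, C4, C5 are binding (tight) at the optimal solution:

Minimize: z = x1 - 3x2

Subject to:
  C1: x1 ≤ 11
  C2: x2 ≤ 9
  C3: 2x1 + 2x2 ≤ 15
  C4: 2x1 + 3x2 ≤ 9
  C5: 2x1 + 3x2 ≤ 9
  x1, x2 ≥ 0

At x1 = 0, x2 = 3, compute slack b - a·x for each constraint:
  C1: 11 − 0 = 11  (slack)
  C2: 9 − 3 = 6  (slack)
  C3: 15 − 6 = 9  (slack)
  C4: 9 − 9 = 0  (binding)
  C5: 9 − 9 = 0  (binding)

Optimal: x1 = 0, x2 = 3
Binding: C4, C5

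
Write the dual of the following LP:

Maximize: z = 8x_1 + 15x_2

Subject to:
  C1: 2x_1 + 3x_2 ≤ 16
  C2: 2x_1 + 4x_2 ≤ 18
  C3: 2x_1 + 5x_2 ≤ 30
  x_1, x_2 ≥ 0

Primal max cᵀx s.t. Ax ≤ b, x ≥ 0  →  Dual min bᵀy s.t. Aᵀy ≥ c, y ≥ 0.

Minimize: z = 16y1 + 18y2 + 30y3

Subject to:
  2y1 + 2y2 + 2y3 ≥ 8
  3y1 + 4y2 + 5y3 ≥ 15
  y1, y2, y3 ≥ 0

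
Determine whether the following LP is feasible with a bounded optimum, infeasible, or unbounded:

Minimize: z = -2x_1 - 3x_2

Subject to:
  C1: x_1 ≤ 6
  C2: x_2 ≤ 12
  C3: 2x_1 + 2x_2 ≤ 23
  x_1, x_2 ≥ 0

Feasible with a bounded optimal solution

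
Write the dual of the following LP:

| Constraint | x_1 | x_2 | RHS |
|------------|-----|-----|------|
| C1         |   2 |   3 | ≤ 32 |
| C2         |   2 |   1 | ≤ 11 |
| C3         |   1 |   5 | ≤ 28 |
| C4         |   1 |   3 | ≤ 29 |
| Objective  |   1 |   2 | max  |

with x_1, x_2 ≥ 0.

Primal max cᵀx s.t. Ax ≤ b, x ≥ 0  →  Dual min bᵀy s.t. Aᵀy ≥ c, y ≥ 0.

Minimize: z = 32y1 + 11y2 + 28y3 + 29y4

Subject to:
  2y1 + 2y2 + y3 + y4 ≥ 1
  3y1 + y2 + 5y3 + 3y4 ≥ 2
  y1, y2, y3, y4 ≥ 0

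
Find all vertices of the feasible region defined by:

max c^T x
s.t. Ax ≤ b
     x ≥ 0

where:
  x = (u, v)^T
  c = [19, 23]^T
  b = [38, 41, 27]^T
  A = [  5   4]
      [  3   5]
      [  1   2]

(0, 0), (7.6, 0), (2, 7), (0, 8.2)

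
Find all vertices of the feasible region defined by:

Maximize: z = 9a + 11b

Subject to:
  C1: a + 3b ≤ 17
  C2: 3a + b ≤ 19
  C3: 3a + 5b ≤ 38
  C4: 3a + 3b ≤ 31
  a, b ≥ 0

(0, 0), (6.333, 0), (5, 4), (0, 5.667)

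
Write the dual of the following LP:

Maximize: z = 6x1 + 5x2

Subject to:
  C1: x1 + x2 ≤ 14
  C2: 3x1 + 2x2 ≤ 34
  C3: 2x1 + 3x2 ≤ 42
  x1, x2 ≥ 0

Primal max cᵀx s.t. Ax ≤ b, x ≥ 0  →  Dual min bᵀy s.t. Aᵀy ≥ c, y ≥ 0.

Minimize: z = 14y1 + 34y2 + 42y3

Subject to:
  y1 + 3y2 + 2y3 ≥ 6
  y1 + 2y2 + 3y3 ≥ 5
  y1, y2, y3 ≥ 0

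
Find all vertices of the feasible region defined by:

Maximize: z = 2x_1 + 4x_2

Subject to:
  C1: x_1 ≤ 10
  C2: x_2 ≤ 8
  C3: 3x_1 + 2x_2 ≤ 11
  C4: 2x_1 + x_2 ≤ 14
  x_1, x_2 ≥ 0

(0, 0), (3.667, 0), (0, 5.5)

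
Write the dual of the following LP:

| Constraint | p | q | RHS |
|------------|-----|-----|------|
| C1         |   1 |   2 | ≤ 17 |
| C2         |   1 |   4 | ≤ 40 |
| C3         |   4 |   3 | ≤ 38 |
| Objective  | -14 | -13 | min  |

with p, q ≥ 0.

Primal min cᵀx s.t. Ax ≤ b, x ≥ 0  →  Dual max −bᵀy s.t. Aᵀy ≥ −c, y ≥ 0.

Maximize: z = -17y1 - 40y2 - 38y3

Subject to:
  y1 + y2 + 4y3 ≥ 14
  2y1 + 4y2 + 3y3 ≥ 13
  y1, y2, y3 ≥ 0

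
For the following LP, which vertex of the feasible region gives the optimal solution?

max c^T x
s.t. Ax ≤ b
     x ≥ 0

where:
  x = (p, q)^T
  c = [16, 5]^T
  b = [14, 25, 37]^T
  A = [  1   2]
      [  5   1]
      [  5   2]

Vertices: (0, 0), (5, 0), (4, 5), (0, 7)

Evaluate the objective at each vertex of the feasible region:
  z(0, 0) = 0
  z(5, 0) = 80
  z(4, 5) = 89  ←
  z(0, 7) = 35
The maximum is at p = 4, q = 5.

(4, 5)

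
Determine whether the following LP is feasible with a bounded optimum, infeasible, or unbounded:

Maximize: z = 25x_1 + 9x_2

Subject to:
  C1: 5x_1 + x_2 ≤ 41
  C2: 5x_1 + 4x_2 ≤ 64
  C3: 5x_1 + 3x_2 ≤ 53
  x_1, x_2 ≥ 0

Feasible with a bounded optimal solution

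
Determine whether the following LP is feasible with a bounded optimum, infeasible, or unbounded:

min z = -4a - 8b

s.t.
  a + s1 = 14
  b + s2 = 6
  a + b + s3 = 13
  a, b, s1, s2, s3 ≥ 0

Feasible with a bounded optimal solution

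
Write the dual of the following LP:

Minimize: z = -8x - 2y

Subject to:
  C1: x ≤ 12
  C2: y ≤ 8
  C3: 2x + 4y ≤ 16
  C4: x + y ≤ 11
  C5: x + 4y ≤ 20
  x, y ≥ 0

Primal min cᵀx s.t. Ax ≤ b, x ≥ 0  →  Dual max −bᵀy s.t. Aᵀy ≥ −c, y ≥ 0.

Maximize: z = -12y1 - 8y2 - 16y3 - 11y4 - 20y5

Subject to:
  y1 + 2y3 + y4 + y5 ≥ 8
  y2 + 4y3 + y4 + 4y5 ≥ 2
  y1, y2, y3, y4, y5 ≥ 0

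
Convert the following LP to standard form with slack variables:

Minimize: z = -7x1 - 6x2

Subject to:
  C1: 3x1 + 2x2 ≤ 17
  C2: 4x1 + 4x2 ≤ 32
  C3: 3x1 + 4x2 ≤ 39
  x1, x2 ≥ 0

min z = -7x1 - 6x2

s.t.
  3x1 + 2x2 + s1 = 17
  4x1 + 4x2 + s2 = 32
  3x1 + 4x2 + s3 = 39
  x1, x2, s1, s2, s3 ≥ 0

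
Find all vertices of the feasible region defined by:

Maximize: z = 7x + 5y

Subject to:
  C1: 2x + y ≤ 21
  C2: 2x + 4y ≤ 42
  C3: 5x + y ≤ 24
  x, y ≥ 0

(0, 0), (4.8, 0), (3, 9), (0, 10.5)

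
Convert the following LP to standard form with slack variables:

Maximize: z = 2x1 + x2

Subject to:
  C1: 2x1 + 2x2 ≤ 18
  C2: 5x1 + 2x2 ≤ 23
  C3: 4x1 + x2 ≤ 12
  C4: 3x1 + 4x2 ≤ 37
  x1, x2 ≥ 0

max z = 2x1 + x2

s.t.
  2x1 + 2x2 + s1 = 18
  5x1 + 2x2 + s2 = 23
  4x1 + x2 + s3 = 12
  3x1 + 4x2 + s4 = 37
  x1, x2, s1, s2, s3, s4 ≥ 0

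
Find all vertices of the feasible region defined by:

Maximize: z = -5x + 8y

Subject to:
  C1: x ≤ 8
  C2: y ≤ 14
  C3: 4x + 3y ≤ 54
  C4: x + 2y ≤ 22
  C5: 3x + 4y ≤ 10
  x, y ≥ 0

(0, 0), (3.333, 0), (0, 2.5)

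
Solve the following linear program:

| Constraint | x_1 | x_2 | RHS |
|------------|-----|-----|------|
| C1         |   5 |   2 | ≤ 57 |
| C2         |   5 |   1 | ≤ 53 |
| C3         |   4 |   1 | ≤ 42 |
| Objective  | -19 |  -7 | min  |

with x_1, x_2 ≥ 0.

Evaluate the objective at each vertex of the feasible region:
  z(0, 0) = 0
  z(10.5, 0) = -199.5
  z(9, 6) = -213  ←
  z(0, 28.5) = -199.5
The minimum is at x_1 = 9, x_2 = 6.

x_1 = 9, x_2 = 6, z = -213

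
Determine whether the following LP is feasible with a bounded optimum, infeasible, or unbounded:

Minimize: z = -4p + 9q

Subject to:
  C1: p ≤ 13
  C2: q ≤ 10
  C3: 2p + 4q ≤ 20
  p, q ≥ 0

Feasible with a bounded optimal solution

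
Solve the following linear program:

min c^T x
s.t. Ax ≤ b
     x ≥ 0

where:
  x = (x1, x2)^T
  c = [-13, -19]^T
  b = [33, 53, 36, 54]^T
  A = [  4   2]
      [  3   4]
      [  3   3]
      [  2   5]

Evaluate the objective at each vertex of the feasible region:
  z(0, 0) = 0
  z(8.25, 0) = -107.2
  z(4.5, 7.5) = -201
  z(2, 10) = -216  ←
  z(0, 10.8) = -205.2
The minimum is at x1 = 2, x2 = 10.

x1 = 2, x2 = 10, z = -216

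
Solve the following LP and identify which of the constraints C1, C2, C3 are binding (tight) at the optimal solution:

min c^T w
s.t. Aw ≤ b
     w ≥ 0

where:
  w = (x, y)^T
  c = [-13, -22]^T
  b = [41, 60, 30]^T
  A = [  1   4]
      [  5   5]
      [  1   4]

At x = 6, y = 6, compute slack b - a·x for each constraint:
  C1: 41 − 30 = 11  (slack)
  C2: 60 − 60 = 0  (binding)
  C3: 30 − 30 = 0  (binding)

Optimal: x = 6, y = 6
Binding: C2, C3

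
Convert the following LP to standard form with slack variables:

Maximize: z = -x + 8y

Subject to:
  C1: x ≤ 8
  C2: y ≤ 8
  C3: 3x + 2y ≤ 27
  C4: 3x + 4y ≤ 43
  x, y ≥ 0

max z = -x + 8y

s.t.
  x + s1 = 8
  y + s2 = 8
  3x + 2y + s3 = 27
  3x + 4y + s4 = 43
  x, y, s1, s2, s3, s4 ≥ 0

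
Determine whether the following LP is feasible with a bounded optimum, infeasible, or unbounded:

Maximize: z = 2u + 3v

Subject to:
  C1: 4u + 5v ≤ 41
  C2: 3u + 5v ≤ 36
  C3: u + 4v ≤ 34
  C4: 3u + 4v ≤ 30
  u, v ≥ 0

Feasible with a bounded optimal solution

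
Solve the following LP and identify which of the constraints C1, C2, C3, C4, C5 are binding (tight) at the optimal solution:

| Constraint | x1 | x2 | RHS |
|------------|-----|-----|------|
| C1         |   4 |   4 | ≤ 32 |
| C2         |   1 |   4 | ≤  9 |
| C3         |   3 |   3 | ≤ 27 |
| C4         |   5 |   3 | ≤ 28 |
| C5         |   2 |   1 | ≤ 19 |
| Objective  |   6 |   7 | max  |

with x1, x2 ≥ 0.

At x1 = 5, x2 = 1, compute slack b - a·x for each constraint:
  C1: 32 − 24 = 8  (slack)
  C2: 9 − 9 = 0  (binding)
  C3: 27 − 18 = 9  (slack)
  C4: 28 − 28 = 0  (binding)
  C5: 19 − 11 = 8  (slack)

Optimal: x1 = 5, x2 = 1
Binding: C2, C4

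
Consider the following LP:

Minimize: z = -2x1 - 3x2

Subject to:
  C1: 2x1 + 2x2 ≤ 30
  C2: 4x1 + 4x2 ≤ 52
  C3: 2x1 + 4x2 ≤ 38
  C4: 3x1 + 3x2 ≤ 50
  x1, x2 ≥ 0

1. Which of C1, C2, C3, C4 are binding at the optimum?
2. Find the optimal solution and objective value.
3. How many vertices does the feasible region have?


1. C2, C3
2. x1 = 7, x2 = 6, z = -32
3. 4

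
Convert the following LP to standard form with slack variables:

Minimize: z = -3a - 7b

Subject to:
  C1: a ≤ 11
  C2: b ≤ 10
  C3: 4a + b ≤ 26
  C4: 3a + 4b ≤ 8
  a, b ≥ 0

min z = -3a - 7b

s.t.
  a + s1 = 11
  b + s2 = 10
  4a + b + s3 = 26
  3a + 4b + s4 = 8
  a, b, s1, s2, s3, s4 ≥ 0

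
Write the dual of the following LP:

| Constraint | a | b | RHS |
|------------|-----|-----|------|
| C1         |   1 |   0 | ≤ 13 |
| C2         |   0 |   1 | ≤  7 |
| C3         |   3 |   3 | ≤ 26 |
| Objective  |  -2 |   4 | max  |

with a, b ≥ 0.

Primal max cᵀx s.t. Ax ≤ b, x ≥ 0  →  Dual min bᵀy s.t. Aᵀy ≥ c, y ≥ 0.

Minimize: z = 13y1 + 7y2 + 26y3

Subject to:
  y1 + 3y3 ≥ -2
  y2 + 3y3 ≥ 4
  y1, y2, y3 ≥ 0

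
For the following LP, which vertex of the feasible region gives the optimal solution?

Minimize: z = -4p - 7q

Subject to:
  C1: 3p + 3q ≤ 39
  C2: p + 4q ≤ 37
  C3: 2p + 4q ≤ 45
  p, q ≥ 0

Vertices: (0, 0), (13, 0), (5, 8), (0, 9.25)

Evaluate the objective at each vertex of the feasible region:
  z(0, 0) = 0
  z(13, 0) = -52
  z(5, 8) = -76  ←
  z(0, 9.25) = -64.75
The minimum is at p = 5, q = 8.

(5, 8)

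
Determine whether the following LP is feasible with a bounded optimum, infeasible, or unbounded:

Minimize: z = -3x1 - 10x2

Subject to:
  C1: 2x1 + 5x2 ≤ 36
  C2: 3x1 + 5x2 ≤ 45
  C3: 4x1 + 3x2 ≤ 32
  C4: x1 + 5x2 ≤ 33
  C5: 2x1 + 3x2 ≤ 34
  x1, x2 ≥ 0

Feasible with a bounded optimal solution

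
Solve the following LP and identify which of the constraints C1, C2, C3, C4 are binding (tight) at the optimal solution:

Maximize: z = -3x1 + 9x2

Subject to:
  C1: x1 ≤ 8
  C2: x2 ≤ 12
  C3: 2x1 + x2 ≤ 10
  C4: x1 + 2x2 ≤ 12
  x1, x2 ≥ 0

At x1 = 0, x2 = 6, compute slack b - a·x for each constraint:
  C1: 8 − 0 = 8  (slack)
  C2: 12 − 6 = 6  (slack)
  C3: 10 − 6 = 4  (slack)
  C4: 12 − 12 = 0  (binding)

Optimal: x1 = 0, x2 = 6
Binding: C4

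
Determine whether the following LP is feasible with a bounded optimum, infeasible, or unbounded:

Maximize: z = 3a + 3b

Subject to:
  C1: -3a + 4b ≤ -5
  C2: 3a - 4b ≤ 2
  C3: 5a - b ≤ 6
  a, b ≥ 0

Infeasible (no feasible solution exists)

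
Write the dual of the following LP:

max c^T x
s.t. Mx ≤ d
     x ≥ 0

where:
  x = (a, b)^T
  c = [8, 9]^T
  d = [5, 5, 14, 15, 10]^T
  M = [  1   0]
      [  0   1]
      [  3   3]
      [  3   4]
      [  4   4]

Primal max cᵀx s.t. Ax ≤ b, x ≥ 0  →  Dual min bᵀy s.t. Aᵀy ≥ c, y ≥ 0.

Minimize: z = 5y1 + 5y2 + 14y3 + 15y4 + 10y5

Subject to:
  y1 + 3y3 + 3y4 + 4y5 ≥ 8
  y2 + 3y3 + 4y4 + 4y5 ≥ 9
  y1, y2, y3, y4, y5 ≥ 0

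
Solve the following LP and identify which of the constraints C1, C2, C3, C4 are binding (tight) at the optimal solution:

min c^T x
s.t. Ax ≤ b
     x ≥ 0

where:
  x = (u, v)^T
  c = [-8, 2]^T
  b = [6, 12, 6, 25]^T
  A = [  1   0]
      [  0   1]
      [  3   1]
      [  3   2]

At u = 2, v = 0, compute slack b - a·x for each constraint:
  C1: 6 − 2 = 4  (slack)
  C2: 12 − 0 = 12  (slack)
  C3: 6 − 6 = 0  (binding)
  C4: 25 − 6 = 19  (slack)

Optimal: u = 2, v = 0
Binding: C3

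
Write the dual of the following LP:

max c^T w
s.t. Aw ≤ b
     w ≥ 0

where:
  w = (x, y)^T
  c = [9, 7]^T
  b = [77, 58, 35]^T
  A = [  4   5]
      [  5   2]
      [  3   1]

Primal max cᵀx s.t. Ax ≤ b, x ≥ 0  →  Dual min bᵀy s.t. Aᵀy ≥ c, y ≥ 0.

Minimize: z = 77y1 + 58y2 + 35y3

Subject to:
  4y1 + 5y2 + 3y3 ≥ 9
  5y1 + 2y2 + y3 ≥ 7
  y1, y2, y3 ≥ 0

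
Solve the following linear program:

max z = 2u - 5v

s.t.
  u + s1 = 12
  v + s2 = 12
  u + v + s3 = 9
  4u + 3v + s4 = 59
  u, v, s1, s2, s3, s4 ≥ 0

Evaluate the objective at each vertex of the feasible region:
  z(0, 0) = 0
  z(9, 0) = 18  ←
  z(0, 9) = -45
The maximum is at u = 9, v = 0.

u = 9, v = 0, z = 18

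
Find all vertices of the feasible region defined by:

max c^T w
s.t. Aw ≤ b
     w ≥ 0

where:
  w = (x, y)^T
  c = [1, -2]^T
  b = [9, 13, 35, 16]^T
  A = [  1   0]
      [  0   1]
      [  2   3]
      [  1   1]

(0, 0), (9, 0), (9, 5.667), (0, 11.67)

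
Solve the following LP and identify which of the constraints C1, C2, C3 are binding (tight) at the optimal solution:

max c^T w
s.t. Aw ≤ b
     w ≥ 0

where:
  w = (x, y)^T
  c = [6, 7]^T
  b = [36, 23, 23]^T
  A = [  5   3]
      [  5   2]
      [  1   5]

At x = 3, y = 4, compute slack b - a·x for each constraint:
  C1: 36 − 27 = 9  (slack)
  C2: 23 − 23 = 0  (binding)
  C3: 23 − 23 = 0  (binding)

Optimal: x = 3, y = 4
Binding: C2, C3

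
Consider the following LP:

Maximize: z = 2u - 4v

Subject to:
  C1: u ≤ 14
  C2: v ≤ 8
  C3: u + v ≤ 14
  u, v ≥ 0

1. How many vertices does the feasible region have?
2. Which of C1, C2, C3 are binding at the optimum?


1. 4
2. C1, C3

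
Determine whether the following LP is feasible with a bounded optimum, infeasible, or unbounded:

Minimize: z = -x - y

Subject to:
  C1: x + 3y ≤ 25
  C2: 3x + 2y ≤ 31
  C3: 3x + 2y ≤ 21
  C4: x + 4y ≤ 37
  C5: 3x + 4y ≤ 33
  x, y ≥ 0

Feasible with a bounded optimal solution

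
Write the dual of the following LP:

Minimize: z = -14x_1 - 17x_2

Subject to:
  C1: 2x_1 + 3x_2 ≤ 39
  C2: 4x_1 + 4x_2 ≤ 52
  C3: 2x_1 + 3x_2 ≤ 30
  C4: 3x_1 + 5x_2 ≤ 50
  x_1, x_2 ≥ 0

Primal min cᵀx s.t. Ax ≤ b, x ≥ 0  →  Dual max −bᵀy s.t. Aᵀy ≥ −c, y ≥ 0.

Maximize: z = -39y1 - 52y2 - 30y3 - 50y4

Subject to:
  2y1 + 4y2 + 2y3 + 3y4 ≥ 14
  3y1 + 4y2 + 3y3 + 5y4 ≥ 17
  y1, y2, y3, y4 ≥ 0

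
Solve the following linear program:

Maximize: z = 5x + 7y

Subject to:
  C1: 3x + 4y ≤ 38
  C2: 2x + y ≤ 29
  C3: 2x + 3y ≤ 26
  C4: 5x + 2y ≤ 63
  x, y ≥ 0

Evaluate the objective at each vertex of the feasible region:
  z(0, 0) = 0
  z(12.6, 0) = 63
  z(12.57, 0.07143) = 63.36
  z(10, 2) = 64  ←
  z(0, 8.667) = 60.67
The maximum is at x = 10, y = 2.

x = 10, y = 2, z = 64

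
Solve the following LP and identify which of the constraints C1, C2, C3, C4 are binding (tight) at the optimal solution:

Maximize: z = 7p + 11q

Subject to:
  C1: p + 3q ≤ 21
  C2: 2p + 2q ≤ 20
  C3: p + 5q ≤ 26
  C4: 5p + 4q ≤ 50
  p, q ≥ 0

At p = 6, q = 4, compute slack b - a·x for each constraint:
  C1: 21 − 18 = 3  (slack)
  C2: 20 − 20 = 0  (binding)
  C3: 26 − 26 = 0  (binding)
  C4: 50 − 46 = 4  (slack)

Optimal: p = 6, q = 4
Binding: C2, C3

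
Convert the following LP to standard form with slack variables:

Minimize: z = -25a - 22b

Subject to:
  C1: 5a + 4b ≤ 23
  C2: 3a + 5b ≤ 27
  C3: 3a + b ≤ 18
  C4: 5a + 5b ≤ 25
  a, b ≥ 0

min z = -25a - 22b

s.t.
  5a + 4b + s1 = 23
  3a + 5b + s2 = 27
  3a + b + s3 = 18
  5a + 5b + s4 = 25
  a, b, s1, s2, s3, s4 ≥ 0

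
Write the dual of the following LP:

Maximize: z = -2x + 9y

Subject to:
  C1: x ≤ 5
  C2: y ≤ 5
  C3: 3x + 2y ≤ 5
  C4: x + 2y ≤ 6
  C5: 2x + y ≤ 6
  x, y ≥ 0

Primal max cᵀx s.t. Ax ≤ b, x ≥ 0  →  Dual min bᵀy s.t. Aᵀy ≥ c, y ≥ 0.

Minimize: z = 5y1 + 5y2 + 5y3 + 6y4 + 6y5

Subject to:
  y1 + 3y3 + y4 + 2y5 ≥ -2
  y2 + 2y3 + 2y4 + y5 ≥ 9
  y1, y2, y3, y4, y5 ≥ 0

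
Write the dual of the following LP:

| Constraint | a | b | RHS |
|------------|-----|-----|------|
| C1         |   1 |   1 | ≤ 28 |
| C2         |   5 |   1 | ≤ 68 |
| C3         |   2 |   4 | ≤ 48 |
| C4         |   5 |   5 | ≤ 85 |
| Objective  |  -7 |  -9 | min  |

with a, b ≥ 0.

Primal min cᵀx s.t. Ax ≤ b, x ≥ 0  →  Dual max −bᵀy s.t. Aᵀy ≥ −c, y ≥ 0.

Maximize: z = -28y1 - 68y2 - 48y3 - 85y4

Subject to:
  y1 + 5y2 + 2y3 + 5y4 ≥ 7
  y1 + y2 + 4y3 + 5y4 ≥ 9
  y1, y2, y3, y4 ≥ 0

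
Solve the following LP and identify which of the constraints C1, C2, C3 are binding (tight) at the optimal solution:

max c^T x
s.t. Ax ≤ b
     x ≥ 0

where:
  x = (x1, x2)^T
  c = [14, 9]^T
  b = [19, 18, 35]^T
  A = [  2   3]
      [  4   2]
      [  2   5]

At x1 = 2, x2 = 5, compute slack b - a·x for each constraint:
  C1: 19 − 19 = 0  (binding)
  C2: 18 − 18 = 0  (binding)
  C3: 35 − 29 = 6  (slack)

Optimal: x1 = 2, x2 = 5
Binding: C1, C2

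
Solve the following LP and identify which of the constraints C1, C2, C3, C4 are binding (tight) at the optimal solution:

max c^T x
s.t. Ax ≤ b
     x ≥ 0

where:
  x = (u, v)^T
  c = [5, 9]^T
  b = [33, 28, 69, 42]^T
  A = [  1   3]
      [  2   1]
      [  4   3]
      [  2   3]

At u = 9, v = 8, compute slack b - a·x for each constraint:
  C1: 33 − 33 = 0  (binding)
  C2: 28 − 26 = 2  (slack)
  C3: 69 − 60 = 9  (slack)
  C4: 42 − 42 = 0  (binding)

Optimal: u = 9, v = 8
Binding: C1, C4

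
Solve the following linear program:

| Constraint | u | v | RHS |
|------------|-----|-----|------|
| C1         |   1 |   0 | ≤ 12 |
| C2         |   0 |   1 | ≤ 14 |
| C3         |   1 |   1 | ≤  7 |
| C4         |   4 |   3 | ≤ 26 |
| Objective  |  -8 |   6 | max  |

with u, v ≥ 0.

Evaluate the objective at each vertex of the feasible region:
  z(0, 0) = 0
  z(6.5, 0) = -52
  z(5, 2) = -28
  z(0, 7) = 42  ←
The maximum is at u = 0, v = 7.

u = 0, v = 7, z = 42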